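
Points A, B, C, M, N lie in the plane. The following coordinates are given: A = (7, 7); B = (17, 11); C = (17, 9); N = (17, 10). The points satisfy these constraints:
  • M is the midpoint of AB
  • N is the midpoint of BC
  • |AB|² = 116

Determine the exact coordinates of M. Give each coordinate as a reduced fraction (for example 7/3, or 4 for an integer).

M = (12, 9)

1. M_x = 12  [2·M = A+B = (7, 7)+(17, 11)]
2. M_y = 9  [2·M = A+B = (7, 7)+(17, 11)]
   so M = (12, 9)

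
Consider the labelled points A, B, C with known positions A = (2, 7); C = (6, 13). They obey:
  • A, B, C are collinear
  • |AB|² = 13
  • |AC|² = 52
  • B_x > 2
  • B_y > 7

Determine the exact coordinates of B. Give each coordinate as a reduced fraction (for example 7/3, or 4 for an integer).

1. B_x = 4  [[A, B, C are collinear ⇒ 6x-4y+16=0] ∩ [|B−(2, 7)|²=13]]
2. B_y = 10  [[A, B, C are collinear ⇒ 6x-4y+16=0] ∩ [|B−(2, 7)|²=13]]
   so B = (4, 10)

B = (4, 10)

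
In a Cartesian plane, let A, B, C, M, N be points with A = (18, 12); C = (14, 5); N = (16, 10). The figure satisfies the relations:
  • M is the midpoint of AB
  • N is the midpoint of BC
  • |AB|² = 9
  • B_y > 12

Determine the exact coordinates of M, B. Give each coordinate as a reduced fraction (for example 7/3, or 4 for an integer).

1. B_x = 18  [B = 2·N−C = 2·(16, 10)−(14, 5)]
2. B_y = 15  [B = 2·N−C = 2·(16, 10)−(14, 5)]
   so B = (18, 15)
3. M_x = 18  [2·M = A+B = (18, 12)+(18, 15)]
4. M_y = 27/2  [2·M = A+B = (18, 12)+(18, 15)]
   so M = (18, 27/2)

M = (18, 27/2)
B = (18, 15)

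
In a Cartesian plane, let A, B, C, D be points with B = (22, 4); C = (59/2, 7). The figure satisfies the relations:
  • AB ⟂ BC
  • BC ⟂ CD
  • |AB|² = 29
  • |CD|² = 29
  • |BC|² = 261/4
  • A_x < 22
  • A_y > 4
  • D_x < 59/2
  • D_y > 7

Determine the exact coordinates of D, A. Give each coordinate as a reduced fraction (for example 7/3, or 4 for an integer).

D = (55/2, 12)
A = (20, 9)

1. D_x = 55/2  [[BC ⟂ CD ⇒ 15/2x+3y-969/4=0] ∩ [|D−(59/2, 7)|²=29]]
2. D_y = 12  [[BC ⟂ CD ⇒ 15/2x+3y-969/4=0] ∩ [|D−(59/2, 7)|²=29]]
   so D = (55/2, 12)
3. A_x = 20  [[AB ⟂ BC ⇒ -15/2x-3y+177=0] ∩ [|A−(22, 4)|²=29]]
4. A_y = 9  [[AB ⟂ BC ⇒ -15/2x-3y+177=0] ∩ [|A−(22, 4)|²=29]]
   so A = (20, 9)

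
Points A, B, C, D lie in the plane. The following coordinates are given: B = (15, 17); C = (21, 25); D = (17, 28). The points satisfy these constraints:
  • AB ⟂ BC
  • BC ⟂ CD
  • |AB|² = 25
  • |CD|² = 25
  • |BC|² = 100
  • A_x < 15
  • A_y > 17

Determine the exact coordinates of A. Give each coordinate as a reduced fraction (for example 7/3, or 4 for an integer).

A = (11, 20)

1. A_x = 11  [[AB ⟂ BC ⇒ -6x-8y+226=0] ∩ [|A−(15, 17)|²=25]]
2. A_y = 20  [[AB ⟂ BC ⇒ -6x-8y+226=0] ∩ [|A−(15, 17)|²=25]]
   so A = (11, 20)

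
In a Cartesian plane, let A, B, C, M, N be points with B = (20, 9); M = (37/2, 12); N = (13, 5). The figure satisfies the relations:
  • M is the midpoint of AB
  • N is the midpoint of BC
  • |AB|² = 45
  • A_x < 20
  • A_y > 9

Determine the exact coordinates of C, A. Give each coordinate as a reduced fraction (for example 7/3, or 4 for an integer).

C = (6, 1)
A = (17, 15)

1. A_x = 17  [A = 2·M−B = 2·(37/2, 12)−(20, 9)]
2. A_y = 15  [A = 2·M−B = 2·(37/2, 12)−(20, 9)]
   so A = (17, 15)
3. C_x = 6  [C = 2·N−B = 2·(13, 5)−(20, 9)]
4. C_y = 1  [C = 2·N−B = 2·(13, 5)−(20, 9)]
   so C = (6, 1)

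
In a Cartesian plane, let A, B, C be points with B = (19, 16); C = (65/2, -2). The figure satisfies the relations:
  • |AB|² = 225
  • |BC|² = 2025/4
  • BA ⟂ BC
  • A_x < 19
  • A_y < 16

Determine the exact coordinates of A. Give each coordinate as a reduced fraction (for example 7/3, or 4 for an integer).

1. A_x = 7  [[BA ⟂ BC ⇒ 27/2x-18y+63/2=0] ∩ [|A−(19, 16)|²=225]]
2. A_y = 7  [[BA ⟂ BC ⇒ 27/2x-18y+63/2=0] ∩ [|A−(19, 16)|²=225]]
   so A = (7, 7)

A = (7, 7)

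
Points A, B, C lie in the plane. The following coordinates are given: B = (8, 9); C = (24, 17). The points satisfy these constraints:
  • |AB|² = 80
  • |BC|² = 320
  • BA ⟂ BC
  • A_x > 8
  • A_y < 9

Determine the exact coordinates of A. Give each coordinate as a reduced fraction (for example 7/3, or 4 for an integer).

1. A_x = 12  [[BA ⟂ BC ⇒ 16x+8y-200=0] ∩ [|A−(8, 9)|²=80]]
2. A_y = 1  [[BA ⟂ BC ⇒ 16x+8y-200=0] ∩ [|A−(8, 9)|²=80]]
   so A = (12, 1)

A = (12, 1)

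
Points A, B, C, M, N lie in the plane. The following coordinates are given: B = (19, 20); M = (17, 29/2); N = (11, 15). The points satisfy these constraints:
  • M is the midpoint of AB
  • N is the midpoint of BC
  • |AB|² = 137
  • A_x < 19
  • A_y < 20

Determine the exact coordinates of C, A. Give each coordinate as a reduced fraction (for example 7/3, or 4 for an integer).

1. A_x = 15  [A = 2·M−B = 2·(17, 29/2)−(19, 20)]
2. A_y = 9  [A = 2·M−B = 2·(17, 29/2)−(19, 20)]
   so A = (15, 9)
3. C_x = 3  [C = 2·N−B = 2·(11, 15)−(19, 20)]
4. C_y = 10  [C = 2·N−B = 2·(11, 15)−(19, 20)]
   so C = (3, 10)

C = (3, 10)
A = (15, 9)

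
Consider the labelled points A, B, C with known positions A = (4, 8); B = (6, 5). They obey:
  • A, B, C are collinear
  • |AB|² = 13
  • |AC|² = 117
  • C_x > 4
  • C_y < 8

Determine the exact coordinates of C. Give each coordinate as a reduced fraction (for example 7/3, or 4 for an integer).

1. C_x = 10  [[A, B, C are collinear ⇒ 3x+2y-28=0] ∩ [|C−(4, 8)|²=117]]
2. C_y = -1  [[A, B, C are collinear ⇒ 3x+2y-28=0] ∩ [|C−(4, 8)|²=117]]
   so C = (10, -1)

C = (10, -1)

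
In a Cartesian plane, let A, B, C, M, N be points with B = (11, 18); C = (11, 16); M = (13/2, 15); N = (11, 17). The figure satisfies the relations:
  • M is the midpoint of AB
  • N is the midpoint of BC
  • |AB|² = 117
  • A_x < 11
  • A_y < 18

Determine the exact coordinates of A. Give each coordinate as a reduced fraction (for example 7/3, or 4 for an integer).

1. A_x = 2  [A = 2·M−B = 2·(13/2, 15)−(11, 18)]
2. A_y = 12  [A = 2·M−B = 2·(13/2, 15)−(11, 18)]
   so A = (2, 12)

A = (2, 12)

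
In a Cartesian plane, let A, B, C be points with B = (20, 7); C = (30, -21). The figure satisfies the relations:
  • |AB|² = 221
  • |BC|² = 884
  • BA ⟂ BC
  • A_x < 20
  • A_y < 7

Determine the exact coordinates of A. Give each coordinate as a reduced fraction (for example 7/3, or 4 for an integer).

1. A_x = 6  [[BA ⟂ BC ⇒ 10x-28y-4=0] ∩ [|A−(20, 7)|²=221]]
2. A_y = 2  [[BA ⟂ BC ⇒ 10x-28y-4=0] ∩ [|A−(20, 7)|²=221]]
   so A = (6, 2)

A = (6, 2)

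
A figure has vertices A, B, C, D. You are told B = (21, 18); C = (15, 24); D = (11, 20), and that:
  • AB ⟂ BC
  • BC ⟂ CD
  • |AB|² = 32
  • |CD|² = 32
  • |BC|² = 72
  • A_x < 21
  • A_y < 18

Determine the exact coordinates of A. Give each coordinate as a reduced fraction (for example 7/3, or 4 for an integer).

1. A_x = 17  [[AB ⟂ BC ⇒ 6x-6y-18=0] ∩ [|A−(21, 18)|²=32]]
2. A_y = 14  [[AB ⟂ BC ⇒ 6x-6y-18=0] ∩ [|A−(21, 18)|²=32]]
   so A = (17, 14)

A = (17, 14)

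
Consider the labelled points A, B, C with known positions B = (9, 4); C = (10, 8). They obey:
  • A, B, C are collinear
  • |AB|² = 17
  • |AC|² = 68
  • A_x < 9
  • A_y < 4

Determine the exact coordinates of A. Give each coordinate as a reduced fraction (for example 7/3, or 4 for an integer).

A = (8, 0)

1. A_x = 8  [[A, B, C are collinear ⇒ -4x+1y+32=0] ∩ [|A−(9, 4)|²=17]]
2. A_y = 0  [[A, B, C are collinear ⇒ -4x+1y+32=0] ∩ [|A−(9, 4)|²=17]]
   so A = (8, 0)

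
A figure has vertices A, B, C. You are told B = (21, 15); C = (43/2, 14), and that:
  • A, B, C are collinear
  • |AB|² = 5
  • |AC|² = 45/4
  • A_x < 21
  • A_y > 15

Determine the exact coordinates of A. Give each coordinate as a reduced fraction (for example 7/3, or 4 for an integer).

A = (20, 17)

1. A_x = 20  [[A, B, C are collinear ⇒ 1x+1/2y-57/2=0] ∩ [|A−(21, 15)|²=5]]
2. A_y = 17  [[A, B, C are collinear ⇒ 1x+1/2y-57/2=0] ∩ [|A−(21, 15)|²=5]]
   so A = (20, 17)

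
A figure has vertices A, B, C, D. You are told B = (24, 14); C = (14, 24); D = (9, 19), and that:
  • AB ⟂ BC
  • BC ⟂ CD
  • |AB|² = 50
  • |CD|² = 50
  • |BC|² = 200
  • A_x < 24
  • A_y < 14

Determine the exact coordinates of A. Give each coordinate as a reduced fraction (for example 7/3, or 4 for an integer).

1. A_x = 19  [[AB ⟂ BC ⇒ 10x-10y-100=0] ∩ [|A−(24, 14)|²=50]]
2. A_y = 9  [[AB ⟂ BC ⇒ 10x-10y-100=0] ∩ [|A−(24, 14)|²=50]]
   so A = (19, 9)

A = (19, 9)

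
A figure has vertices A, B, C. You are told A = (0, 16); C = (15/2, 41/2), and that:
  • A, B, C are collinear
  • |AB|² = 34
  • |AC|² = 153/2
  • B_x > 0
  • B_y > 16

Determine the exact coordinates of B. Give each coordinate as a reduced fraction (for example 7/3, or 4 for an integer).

B = (5, 19)

1. B_x = 5  [[A, B, C are collinear ⇒ 9/2x-15/2y+120=0] ∩ [|B−(0, 16)|²=34]]
2. B_y = 19  [[A, B, C are collinear ⇒ 9/2x-15/2y+120=0] ∩ [|B−(0, 16)|²=34]]
   so B = (5, 19)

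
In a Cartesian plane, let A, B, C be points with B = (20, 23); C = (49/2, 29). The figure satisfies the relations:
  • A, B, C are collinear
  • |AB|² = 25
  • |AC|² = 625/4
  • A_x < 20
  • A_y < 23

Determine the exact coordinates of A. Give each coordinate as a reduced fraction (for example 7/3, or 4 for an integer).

A = (17, 19)

1. A_x = 17  [[A, B, C are collinear ⇒ -6x+9/2y+33/2=0] ∩ [|A−(20, 23)|²=25]]
2. A_y = 19  [[A, B, C are collinear ⇒ -6x+9/2y+33/2=0] ∩ [|A−(20, 23)|²=25]]
   so A = (17, 19)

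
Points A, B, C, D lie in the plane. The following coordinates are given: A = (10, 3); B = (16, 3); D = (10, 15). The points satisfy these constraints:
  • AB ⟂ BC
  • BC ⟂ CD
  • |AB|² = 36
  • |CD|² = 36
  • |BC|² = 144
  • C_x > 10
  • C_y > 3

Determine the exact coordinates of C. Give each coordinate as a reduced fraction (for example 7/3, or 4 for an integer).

1. C_x = 16  [[AB ⟂ BC ⇒ 6x-96=0] ∩ [|C−(10, 15)|²=36]]
2. C_y = 15  [[AB ⟂ BC ⇒ 6x-96=0] ∩ [|C−(10, 15)|²=36]]
   so C = (16, 15)

C = (16, 15)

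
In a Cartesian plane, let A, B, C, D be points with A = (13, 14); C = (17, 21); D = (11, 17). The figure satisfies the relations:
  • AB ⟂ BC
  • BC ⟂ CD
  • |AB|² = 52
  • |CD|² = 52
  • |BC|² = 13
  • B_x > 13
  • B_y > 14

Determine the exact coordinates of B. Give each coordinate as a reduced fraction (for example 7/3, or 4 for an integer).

B = (19, 18)

1. B_x = 19  [[BC ⟂ CD ⇒ 6x+4y-186=0] ∩ [|B−(13, 14)|²=52]]
2. B_y = 18  [[BC ⟂ CD ⇒ 6x+4y-186=0] ∩ [|B−(13, 14)|²=52]]
   so B = (19, 18)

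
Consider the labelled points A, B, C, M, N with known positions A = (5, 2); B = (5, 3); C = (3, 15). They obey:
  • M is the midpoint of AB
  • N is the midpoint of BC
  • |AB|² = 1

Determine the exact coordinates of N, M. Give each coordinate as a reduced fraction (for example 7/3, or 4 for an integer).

N = (4, 9)
M = (5, 5/2)

1. M_x = 5  [2·M = A+B = (5, 2)+(5, 3)]
2. M_y = 5/2  [2·M = A+B = (5, 2)+(5, 3)]
   so M = (5, 5/2)
3. N_x = 4  [2·N = B+C = (5, 3)+(3, 15)]
4. N_y = 9  [2·N = B+C = (5, 3)+(3, 15)]
   so N = (4, 9)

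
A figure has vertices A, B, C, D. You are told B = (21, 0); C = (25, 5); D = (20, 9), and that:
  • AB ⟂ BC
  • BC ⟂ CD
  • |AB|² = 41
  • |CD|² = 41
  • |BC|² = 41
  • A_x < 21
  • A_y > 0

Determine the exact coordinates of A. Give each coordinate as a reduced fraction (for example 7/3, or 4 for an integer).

1. A_x = 16  [[AB ⟂ BC ⇒ -4x-5y+84=0] ∩ [|A−(21, 0)|²=41]]
2. A_y = 4  [[AB ⟂ BC ⇒ -4x-5y+84=0] ∩ [|A−(21, 0)|²=41]]
   so A = (16, 4)

A = (16, 4)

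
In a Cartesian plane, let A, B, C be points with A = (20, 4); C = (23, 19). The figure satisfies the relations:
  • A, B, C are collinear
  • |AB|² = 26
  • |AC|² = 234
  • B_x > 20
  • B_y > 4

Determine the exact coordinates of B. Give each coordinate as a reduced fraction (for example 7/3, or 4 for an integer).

B = (21, 9)

1. B_x = 21  [[A, B, C are collinear ⇒ 15x-3y-288=0] ∩ [|B−(20, 4)|²=26]]
2. B_y = 9  [[A, B, C are collinear ⇒ 15x-3y-288=0] ∩ [|B−(20, 4)|²=26]]
   so B = (21, 9)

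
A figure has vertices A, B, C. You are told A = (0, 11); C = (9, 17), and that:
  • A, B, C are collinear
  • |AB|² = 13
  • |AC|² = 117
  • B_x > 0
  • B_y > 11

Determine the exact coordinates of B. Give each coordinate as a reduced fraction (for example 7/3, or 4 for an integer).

1. B_x = 3  [[A, B, C are collinear ⇒ 6x-9y+99=0] ∩ [|B−(0, 11)|²=13]]
2. B_y = 13  [[A, B, C are collinear ⇒ 6x-9y+99=0] ∩ [|B−(0, 11)|²=13]]
   so B = (3, 13)

B = (3, 13)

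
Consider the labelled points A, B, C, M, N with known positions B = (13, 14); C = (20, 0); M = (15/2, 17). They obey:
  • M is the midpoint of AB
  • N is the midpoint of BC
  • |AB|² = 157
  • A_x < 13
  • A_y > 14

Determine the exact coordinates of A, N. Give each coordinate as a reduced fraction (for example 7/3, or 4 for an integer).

A = (2, 20)
N = (33/2, 7)

1. A_x = 2  [A = 2·M−B = 2·(15/2, 17)−(13, 14)]
2. A_y = 20  [A = 2·M−B = 2·(15/2, 17)−(13, 14)]
   so A = (2, 20)
3. N_x = 33/2  [2·N = B+C = (13, 14)+(20, 0)]
4. N_y = 7  [2·N = B+C = (13, 14)+(20, 0)]
   so N = (33/2, 7)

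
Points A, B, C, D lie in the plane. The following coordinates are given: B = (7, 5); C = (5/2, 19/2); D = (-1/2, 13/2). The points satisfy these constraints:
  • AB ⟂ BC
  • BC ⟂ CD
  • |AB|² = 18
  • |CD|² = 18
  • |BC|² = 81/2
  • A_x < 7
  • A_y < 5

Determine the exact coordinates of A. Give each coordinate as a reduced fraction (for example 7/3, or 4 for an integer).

A = (4, 2)

1. A_x = 4  [[AB ⟂ BC ⇒ 9/2x-9/2y-9=0] ∩ [|A−(7, 5)|²=18]]
2. A_y = 2  [[AB ⟂ BC ⇒ 9/2x-9/2y-9=0] ∩ [|A−(7, 5)|²=18]]
   so A = (4, 2)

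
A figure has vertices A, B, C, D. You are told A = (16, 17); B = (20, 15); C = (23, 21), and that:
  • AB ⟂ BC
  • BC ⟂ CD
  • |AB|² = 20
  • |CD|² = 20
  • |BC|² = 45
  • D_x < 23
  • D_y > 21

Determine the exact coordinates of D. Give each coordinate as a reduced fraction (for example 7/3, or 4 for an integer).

1. D_x = 19  [[BC ⟂ CD ⇒ 3x+6y-195=0] ∩ [|D−(23, 21)|²=20]]
2. D_y = 23  [[BC ⟂ CD ⇒ 3x+6y-195=0] ∩ [|D−(23, 21)|²=20]]
   so D = (19, 23)

D = (19, 23)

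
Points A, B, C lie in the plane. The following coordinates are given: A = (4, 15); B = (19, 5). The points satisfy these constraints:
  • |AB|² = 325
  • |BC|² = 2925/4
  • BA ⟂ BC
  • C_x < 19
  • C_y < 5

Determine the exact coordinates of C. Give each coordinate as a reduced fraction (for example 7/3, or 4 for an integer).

C = (4, -35/2)

1. C_x = 4  [[BA ⟂ BC ⇒ -15x+10y+235=0] ∩ [|C−(19, 5)|²=2925/4]]
2. C_y = -35/2  [[BA ⟂ BC ⇒ -15x+10y+235=0] ∩ [|C−(19, 5)|²=2925/4]]
   so C = (4, -35/2)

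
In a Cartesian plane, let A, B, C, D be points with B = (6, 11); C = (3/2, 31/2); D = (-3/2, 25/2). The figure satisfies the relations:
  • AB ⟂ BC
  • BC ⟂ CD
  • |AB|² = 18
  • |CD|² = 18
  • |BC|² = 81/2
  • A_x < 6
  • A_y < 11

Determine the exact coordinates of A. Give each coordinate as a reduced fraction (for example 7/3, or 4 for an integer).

1. A_x = 3  [[AB ⟂ BC ⇒ 9/2x-9/2y+45/2=0] ∩ [|A−(6, 11)|²=18]]
2. A_y = 8  [[AB ⟂ BC ⇒ 9/2x-9/2y+45/2=0] ∩ [|A−(6, 11)|²=18]]
   so A = (3, 8)

A = (3, 8)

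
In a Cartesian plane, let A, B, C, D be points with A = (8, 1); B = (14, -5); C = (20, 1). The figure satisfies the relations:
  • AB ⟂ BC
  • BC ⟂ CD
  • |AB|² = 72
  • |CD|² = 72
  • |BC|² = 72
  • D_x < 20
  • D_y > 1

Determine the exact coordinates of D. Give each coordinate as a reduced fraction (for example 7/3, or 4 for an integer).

1. D_x = 14  [[BC ⟂ CD ⇒ 6x+6y-126=0] ∩ [|D−(20, 1)|²=72]]
2. D_y = 7  [[BC ⟂ CD ⇒ 6x+6y-126=0] ∩ [|D−(20, 1)|²=72]]
   so D = (14, 7)

D = (14, 7)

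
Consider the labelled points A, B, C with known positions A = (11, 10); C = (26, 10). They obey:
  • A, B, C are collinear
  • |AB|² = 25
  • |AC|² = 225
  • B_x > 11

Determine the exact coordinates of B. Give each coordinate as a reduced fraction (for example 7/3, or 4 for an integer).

1. B_x = 16  [[A, B, C are collinear ⇒ -15y+150=0] ∩ [|B−(11, 10)|²=25]]
2. B_y = 10  [[A, B, C are collinear ⇒ -15y+150=0] ∩ [|B−(11, 10)|²=25]]
   so B = (16, 10)

B = (16, 10)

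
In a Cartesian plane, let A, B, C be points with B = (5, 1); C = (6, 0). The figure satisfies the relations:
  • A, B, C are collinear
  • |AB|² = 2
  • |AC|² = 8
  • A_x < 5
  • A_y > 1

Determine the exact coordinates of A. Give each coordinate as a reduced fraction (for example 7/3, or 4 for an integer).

A = (4, 2)

1. A_x = 4  [[A, B, C are collinear ⇒ 1x+1y-6=0] ∩ [|A−(5, 1)|²=2]]
2. A_y = 2  [[A, B, C are collinear ⇒ 1x+1y-6=0] ∩ [|A−(5, 1)|²=2]]
   so A = (4, 2)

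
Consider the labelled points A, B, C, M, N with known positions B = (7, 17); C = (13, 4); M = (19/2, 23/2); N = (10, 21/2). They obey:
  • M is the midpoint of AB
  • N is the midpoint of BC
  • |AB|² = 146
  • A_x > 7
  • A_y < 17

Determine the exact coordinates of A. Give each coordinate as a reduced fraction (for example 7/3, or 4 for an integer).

A = (12, 6)

1. A_x = 12  [A = 2·M−B = 2·(19/2, 23/2)−(7, 17)]
2. A_y = 6  [A = 2·M−B = 2·(19/2, 23/2)−(7, 17)]
   so A = (12, 6)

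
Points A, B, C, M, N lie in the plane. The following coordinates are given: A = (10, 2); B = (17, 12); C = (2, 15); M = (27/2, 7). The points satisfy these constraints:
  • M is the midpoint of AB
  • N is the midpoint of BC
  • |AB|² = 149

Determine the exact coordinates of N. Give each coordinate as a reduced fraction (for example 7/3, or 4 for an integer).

N = (19/2, 27/2)

1. N_x = 19/2  [2·N = B+C = (17, 12)+(2, 15)]
2. N_y = 27/2  [2·N = B+C = (17, 12)+(2, 15)]
   so N = (19/2, 27/2)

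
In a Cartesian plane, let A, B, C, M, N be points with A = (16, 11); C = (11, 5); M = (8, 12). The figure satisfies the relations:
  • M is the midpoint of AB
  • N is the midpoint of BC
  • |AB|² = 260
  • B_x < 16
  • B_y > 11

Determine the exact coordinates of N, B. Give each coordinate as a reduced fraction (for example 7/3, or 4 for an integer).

N = (11/2, 9)
B = (0, 13)

1. B_x = 0  [B = 2·M−A = 2·(8, 12)−(16, 11)]
2. B_y = 13  [B = 2·M−A = 2·(8, 12)−(16, 11)]
   so B = (0, 13)
3. N_x = 11/2  [2·N = B+C = (0, 13)+(11, 5)]
4. N_y = 9  [2·N = B+C = (0, 13)+(11, 5)]
   so N = (11/2, 9)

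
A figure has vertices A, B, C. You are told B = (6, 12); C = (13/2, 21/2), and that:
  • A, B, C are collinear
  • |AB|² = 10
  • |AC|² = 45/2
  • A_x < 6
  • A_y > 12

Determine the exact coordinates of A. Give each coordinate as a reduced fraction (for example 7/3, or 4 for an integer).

1. A_x = 5  [[A, B, C are collinear ⇒ 3/2x+1/2y-15=0] ∩ [|A−(6, 12)|²=10]]
2. A_y = 15  [[A, B, C are collinear ⇒ 3/2x+1/2y-15=0] ∩ [|A−(6, 12)|²=10]]
   so A = (5, 15)

A = (5, 15)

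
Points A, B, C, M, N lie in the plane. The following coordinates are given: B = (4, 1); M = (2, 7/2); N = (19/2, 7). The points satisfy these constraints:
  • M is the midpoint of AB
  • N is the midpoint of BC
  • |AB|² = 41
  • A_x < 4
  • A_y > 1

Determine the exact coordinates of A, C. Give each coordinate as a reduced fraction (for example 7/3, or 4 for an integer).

A = (0, 6)
C = (15, 13)

1. A_x = 0  [A = 2·M−B = 2·(2, 7/2)−(4, 1)]
2. A_y = 6  [A = 2·M−B = 2·(2, 7/2)−(4, 1)]
   so A = (0, 6)
3. C_x = 15  [C = 2·N−B = 2·(19/2, 7)−(4, 1)]
4. C_y = 13  [C = 2·N−B = 2·(19/2, 7)−(4, 1)]
   so C = (15, 13)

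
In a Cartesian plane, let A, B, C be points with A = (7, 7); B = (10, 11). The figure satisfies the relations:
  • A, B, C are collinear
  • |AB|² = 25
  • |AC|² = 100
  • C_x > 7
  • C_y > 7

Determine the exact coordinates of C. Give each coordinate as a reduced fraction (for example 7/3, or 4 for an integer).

C = (13, 15)

1. C_x = 13  [[A, B, C are collinear ⇒ -4x+3y+7=0] ∩ [|C−(7, 7)|²=100]]
2. C_y = 15  [[A, B, C are collinear ⇒ -4x+3y+7=0] ∩ [|C−(7, 7)|²=100]]
   so C = (13, 15)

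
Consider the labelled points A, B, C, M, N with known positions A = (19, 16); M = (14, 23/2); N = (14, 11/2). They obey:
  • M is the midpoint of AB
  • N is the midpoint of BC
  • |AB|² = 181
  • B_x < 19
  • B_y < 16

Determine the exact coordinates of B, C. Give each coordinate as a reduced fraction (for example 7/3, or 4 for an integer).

1. B_x = 9  [B = 2·M−A = 2·(14, 23/2)−(19, 16)]
2. B_y = 7  [B = 2·M−A = 2·(14, 23/2)−(19, 16)]
   so B = (9, 7)
3. C_x = 19  [C = 2·N−B = 2·(14, 11/2)−(9, 7)]
4. C_y = 4  [C = 2·N−B = 2·(14, 11/2)−(9, 7)]
   so C = (19, 4)

B = (9, 7)
C = (19, 4)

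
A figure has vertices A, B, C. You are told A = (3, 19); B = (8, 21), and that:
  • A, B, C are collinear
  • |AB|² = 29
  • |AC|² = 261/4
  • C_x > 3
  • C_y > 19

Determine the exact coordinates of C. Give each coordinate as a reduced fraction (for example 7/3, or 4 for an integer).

C = (21/2, 22)

1. C_x = 21/2  [[A, B, C are collinear ⇒ -2x+5y-89=0] ∩ [|C−(3, 19)|²=261/4]]
2. C_y = 22  [[A, B, C are collinear ⇒ -2x+5y-89=0] ∩ [|C−(3, 19)|²=261/4]]
   so C = (21/2, 22)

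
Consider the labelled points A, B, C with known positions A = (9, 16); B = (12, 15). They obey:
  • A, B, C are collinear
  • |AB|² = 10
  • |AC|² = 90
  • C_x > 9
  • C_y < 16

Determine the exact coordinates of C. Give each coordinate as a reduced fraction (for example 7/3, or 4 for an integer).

C = (18, 13)

1. C_x = 18  [[A, B, C are collinear ⇒ 1x+3y-57=0] ∩ [|C−(9, 16)|²=90]]
2. C_y = 13  [[A, B, C are collinear ⇒ 1x+3y-57=0] ∩ [|C−(9, 16)|²=90]]
   so C = (18, 13)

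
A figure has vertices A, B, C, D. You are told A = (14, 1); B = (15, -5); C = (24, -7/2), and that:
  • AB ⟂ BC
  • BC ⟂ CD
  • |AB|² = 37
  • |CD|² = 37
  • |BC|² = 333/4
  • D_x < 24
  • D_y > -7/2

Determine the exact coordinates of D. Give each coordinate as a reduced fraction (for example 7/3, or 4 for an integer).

D = (23, 5/2)

1. D_x = 23  [[BC ⟂ CD ⇒ 9x+3/2y-843/4=0] ∩ [|D−(24, -7/2)|²=37]]
2. D_y = 5/2  [[BC ⟂ CD ⇒ 9x+3/2y-843/4=0] ∩ [|D−(24, -7/2)|²=37]]
   so D = (23, 5/2)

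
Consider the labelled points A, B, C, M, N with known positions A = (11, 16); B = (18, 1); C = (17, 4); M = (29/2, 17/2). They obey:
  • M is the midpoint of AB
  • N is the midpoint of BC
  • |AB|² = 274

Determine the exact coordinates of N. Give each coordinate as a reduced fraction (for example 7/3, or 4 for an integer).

1. N_x = 35/2  [2·N = B+C = (18, 1)+(17, 4)]
2. N_y = 5/2  [2·N = B+C = (18, 1)+(17, 4)]
   so N = (35/2, 5/2)

N = (35/2, 5/2)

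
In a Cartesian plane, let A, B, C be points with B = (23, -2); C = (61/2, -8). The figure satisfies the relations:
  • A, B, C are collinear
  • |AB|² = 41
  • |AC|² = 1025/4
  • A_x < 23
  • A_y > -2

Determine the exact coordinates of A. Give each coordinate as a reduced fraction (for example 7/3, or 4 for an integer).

1. A_x = 18  [[A, B, C are collinear ⇒ 6x+15/2y-123=0] ∩ [|A−(23, -2)|²=41]]
2. A_y = 2  [[A, B, C are collinear ⇒ 6x+15/2y-123=0] ∩ [|A−(23, -2)|²=41]]
   so A = (18, 2)

A = (18, 2)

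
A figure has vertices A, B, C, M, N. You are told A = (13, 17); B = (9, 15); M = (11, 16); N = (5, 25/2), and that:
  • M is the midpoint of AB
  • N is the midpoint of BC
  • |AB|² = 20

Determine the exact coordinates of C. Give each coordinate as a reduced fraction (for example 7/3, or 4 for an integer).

C = (1, 10)

1. C_x = 1  [C = 2·N−B = 2·(5, 25/2)−(9, 15)]
2. C_y = 10  [C = 2·N−B = 2·(5, 25/2)−(9, 15)]
   so C = (1, 10)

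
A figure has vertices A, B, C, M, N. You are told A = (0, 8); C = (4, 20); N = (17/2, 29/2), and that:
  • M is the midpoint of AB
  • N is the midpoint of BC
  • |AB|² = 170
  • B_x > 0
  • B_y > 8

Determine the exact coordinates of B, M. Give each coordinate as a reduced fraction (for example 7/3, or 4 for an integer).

1. B_x = 13  [B = 2·N−C = 2·(17/2, 29/2)−(4, 20)]
2. B_y = 9  [B = 2·N−C = 2·(17/2, 29/2)−(4, 20)]
   so B = (13, 9)
3. M_x = 13/2  [2·M = A+B = (0, 8)+(13, 9)]
4. M_y = 17/2  [2·M = A+B = (0, 8)+(13, 9)]
   so M = (13/2, 17/2)

B = (13, 9)
M = (13/2, 17/2)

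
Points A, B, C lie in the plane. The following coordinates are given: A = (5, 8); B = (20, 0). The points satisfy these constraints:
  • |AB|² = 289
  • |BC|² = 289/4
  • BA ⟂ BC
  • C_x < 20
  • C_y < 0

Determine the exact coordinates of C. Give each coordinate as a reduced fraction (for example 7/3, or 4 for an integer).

1. C_x = 16  [[BA ⟂ BC ⇒ -15x+8y+300=0] ∩ [|C−(20, 0)|²=289/4]]
2. C_y = -15/2  [[BA ⟂ BC ⇒ -15x+8y+300=0] ∩ [|C−(20, 0)|²=289/4]]
   so C = (16, -15/2)

C = (16, -15/2)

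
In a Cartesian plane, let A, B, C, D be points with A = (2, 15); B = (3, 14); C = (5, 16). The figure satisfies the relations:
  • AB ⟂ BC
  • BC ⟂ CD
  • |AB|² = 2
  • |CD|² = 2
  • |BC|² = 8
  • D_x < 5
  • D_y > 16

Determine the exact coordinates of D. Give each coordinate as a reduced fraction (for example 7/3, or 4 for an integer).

1. D_x = 4  [[BC ⟂ CD ⇒ 2x+2y-42=0] ∩ [|D−(5, 16)|²=2]]
2. D_y = 17  [[BC ⟂ CD ⇒ 2x+2y-42=0] ∩ [|D−(5, 16)|²=2]]
   so D = (4, 17)

D = (4, 17)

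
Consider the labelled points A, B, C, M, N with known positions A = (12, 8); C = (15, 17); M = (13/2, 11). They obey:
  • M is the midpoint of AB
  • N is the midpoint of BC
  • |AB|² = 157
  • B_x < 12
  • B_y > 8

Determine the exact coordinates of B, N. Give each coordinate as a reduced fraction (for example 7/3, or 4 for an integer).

B = (1, 14)
N = (8, 31/2)

1. B_x = 1  [B = 2·M−A = 2·(13/2, 11)−(12, 8)]
2. B_y = 14  [B = 2·M−A = 2·(13/2, 11)−(12, 8)]
   so B = (1, 14)
3. N_x = 8  [2·N = B+C = (1, 14)+(15, 17)]
4. N_y = 31/2  [2·N = B+C = (1, 14)+(15, 17)]
   so N = (8, 31/2)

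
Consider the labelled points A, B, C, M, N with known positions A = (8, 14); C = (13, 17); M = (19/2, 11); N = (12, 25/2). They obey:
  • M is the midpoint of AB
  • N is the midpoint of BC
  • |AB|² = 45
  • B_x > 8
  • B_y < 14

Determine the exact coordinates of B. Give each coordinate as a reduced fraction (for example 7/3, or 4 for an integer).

B = (11, 8)

1. B_x = 11  [B = 2·M−A = 2·(19/2, 11)−(8, 14)]
2. B_y = 8  [B = 2·M−A = 2·(19/2, 11)−(8, 14)]
   so B = (11, 8)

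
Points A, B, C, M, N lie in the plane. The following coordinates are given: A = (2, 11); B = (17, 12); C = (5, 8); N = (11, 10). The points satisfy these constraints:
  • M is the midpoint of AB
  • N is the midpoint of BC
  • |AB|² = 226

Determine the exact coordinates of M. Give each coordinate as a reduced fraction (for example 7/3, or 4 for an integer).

1. M_x = 19/2  [2·M = A+B = (2, 11)+(17, 12)]
2. M_y = 23/2  [2·M = A+B = (2, 11)+(17, 12)]
   so M = (19/2, 23/2)

M = (19/2, 23/2)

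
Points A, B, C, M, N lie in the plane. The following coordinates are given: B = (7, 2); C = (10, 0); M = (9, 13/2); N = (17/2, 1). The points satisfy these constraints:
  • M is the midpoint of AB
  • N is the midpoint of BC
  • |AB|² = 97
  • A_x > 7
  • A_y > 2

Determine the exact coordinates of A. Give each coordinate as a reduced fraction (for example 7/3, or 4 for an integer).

1. A_x = 11  [A = 2·M−B = 2·(9, 13/2)−(7, 2)]
2. A_y = 11  [A = 2·M−B = 2·(9, 13/2)−(7, 2)]
   so A = (11, 11)

A = (11, 11)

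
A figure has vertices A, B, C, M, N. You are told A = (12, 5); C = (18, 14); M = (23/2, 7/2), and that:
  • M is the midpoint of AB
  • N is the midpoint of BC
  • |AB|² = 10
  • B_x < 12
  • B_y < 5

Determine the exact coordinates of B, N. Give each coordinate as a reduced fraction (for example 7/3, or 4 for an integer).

B = (11, 2)
N = (29/2, 8)

1. B_x = 11  [B = 2·M−A = 2·(23/2, 7/2)−(12, 5)]
2. B_y = 2  [B = 2·M−A = 2·(23/2, 7/2)−(12, 5)]
   so B = (11, 2)
3. N_x = 29/2  [2·N = B+C = (11, 2)+(18, 14)]
4. N_y = 8  [2·N = B+C = (11, 2)+(18, 14)]
   so N = (29/2, 8)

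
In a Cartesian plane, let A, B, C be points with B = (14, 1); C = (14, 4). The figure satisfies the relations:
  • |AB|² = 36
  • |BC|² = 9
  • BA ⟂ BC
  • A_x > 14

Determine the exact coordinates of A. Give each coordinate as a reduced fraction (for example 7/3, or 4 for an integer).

A = (20, 1)

1. A_x = 20  [[BA ⟂ BC ⇒ 3y-3=0] ∩ [|A−(14, 1)|²=36]]
2. A_y = 1  [[BA ⟂ BC ⇒ 3y-3=0] ∩ [|A−(14, 1)|²=36]]
   so A = (20, 1)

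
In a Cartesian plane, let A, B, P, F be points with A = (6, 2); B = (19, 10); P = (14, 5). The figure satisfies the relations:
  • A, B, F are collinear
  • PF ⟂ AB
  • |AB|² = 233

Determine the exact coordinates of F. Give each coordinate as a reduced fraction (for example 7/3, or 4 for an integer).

1. F_x = 3062/233  [[A, B, F are collinear ⇒ -8x+13y+22=0] ∩ [PF ⟂ AB ⇒ 13x+8y-222=0]]
2. F_y = 1490/233  [[A, B, F are collinear ⇒ -8x+13y+22=0] ∩ [PF ⟂ AB ⇒ 13x+8y-222=0]]
   so F = (3062/233, 1490/233)

F = (3062/233, 1490/233)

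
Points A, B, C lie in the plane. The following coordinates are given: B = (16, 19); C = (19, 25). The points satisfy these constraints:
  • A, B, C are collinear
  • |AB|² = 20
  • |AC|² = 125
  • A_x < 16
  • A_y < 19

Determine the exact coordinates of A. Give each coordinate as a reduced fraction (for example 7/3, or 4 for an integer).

1. A_x = 14  [[A, B, C are collinear ⇒ -6x+3y+39=0] ∩ [|A−(16, 19)|²=20]]
2. A_y = 15  [[A, B, C are collinear ⇒ -6x+3y+39=0] ∩ [|A−(16, 19)|²=20]]
   so A = (14, 15)

A = (14, 15)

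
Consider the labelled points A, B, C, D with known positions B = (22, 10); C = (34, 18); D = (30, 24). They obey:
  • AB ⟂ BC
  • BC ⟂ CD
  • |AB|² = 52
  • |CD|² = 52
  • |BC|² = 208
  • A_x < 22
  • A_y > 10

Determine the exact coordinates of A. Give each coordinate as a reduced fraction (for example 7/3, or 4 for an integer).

1. A_x = 18  [[AB ⟂ BC ⇒ -12x-8y+344=0] ∩ [|A−(22, 10)|²=52]]
2. A_y = 16  [[AB ⟂ BC ⇒ -12x-8y+344=0] ∩ [|A−(22, 10)|²=52]]
   so A = (18, 16)

A = (18, 16)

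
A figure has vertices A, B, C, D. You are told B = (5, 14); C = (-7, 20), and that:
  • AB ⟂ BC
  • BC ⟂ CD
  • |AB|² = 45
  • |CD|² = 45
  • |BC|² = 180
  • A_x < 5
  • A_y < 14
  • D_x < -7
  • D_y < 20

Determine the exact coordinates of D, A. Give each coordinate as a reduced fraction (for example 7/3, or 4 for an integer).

1. D_x = -10  [[BC ⟂ CD ⇒ -12x+6y-204=0] ∩ [|D−(-7, 20)|²=45]]
2. D_y = 14  [[BC ⟂ CD ⇒ -12x+6y-204=0] ∩ [|D−(-7, 20)|²=45]]
   so D = (-10, 14)
3. A_x = 2  [[AB ⟂ BC ⇒ 12x-6y+24=0] ∩ [|A−(5, 14)|²=45]]
4. A_y = 8  [[AB ⟂ BC ⇒ 12x-6y+24=0] ∩ [|A−(5, 14)|²=45]]
   so A = (2, 8)

D = (-10, 14)
A = (2, 8)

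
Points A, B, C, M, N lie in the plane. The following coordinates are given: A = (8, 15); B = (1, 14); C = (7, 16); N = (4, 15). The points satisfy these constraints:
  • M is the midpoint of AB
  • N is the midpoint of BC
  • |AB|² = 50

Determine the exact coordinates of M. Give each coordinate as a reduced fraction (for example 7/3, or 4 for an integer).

M = (9/2, 29/2)

1. M_x = 9/2  [2·M = A+B = (8, 15)+(1, 14)]
2. M_y = 29/2  [2·M = A+B = (8, 15)+(1, 14)]
   so M = (9/2, 29/2)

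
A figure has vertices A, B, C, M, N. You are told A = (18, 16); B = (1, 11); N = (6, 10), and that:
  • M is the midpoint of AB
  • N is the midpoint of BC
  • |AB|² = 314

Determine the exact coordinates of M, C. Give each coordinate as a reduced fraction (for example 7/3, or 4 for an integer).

1. M_x = 19/2  [2·M = A+B = (18, 16)+(1, 11)]
2. M_y = 27/2  [2·M = A+B = (18, 16)+(1, 11)]
   so M = (19/2, 27/2)
3. C_x = 11  [C = 2·N−B = 2·(6, 10)−(1, 11)]
4. C_y = 9  [C = 2·N−B = 2·(6, 10)−(1, 11)]
   so C = (11, 9)

M = (19/2, 27/2)
C = (11, 9)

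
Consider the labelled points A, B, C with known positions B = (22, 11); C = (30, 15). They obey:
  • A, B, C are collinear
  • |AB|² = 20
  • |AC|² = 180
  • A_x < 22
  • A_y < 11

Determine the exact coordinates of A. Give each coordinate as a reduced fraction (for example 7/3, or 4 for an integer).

A = (18, 9)

1. A_x = 18  [[A, B, C are collinear ⇒ -4x+8y=0] ∩ [|A−(22, 11)|²=20]]
2. A_y = 9  [[A, B, C are collinear ⇒ -4x+8y=0] ∩ [|A−(22, 11)|²=20]]
   so A = (18, 9)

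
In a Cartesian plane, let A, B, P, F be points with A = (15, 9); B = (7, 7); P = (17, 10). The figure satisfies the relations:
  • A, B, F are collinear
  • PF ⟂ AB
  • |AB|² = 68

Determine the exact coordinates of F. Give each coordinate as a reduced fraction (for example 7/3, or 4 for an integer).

F = (291/17, 162/17)

1. F_x = 291/17  [[A, B, F are collinear ⇒ 2x-8y+42=0] ∩ [PF ⟂ AB ⇒ -8x-2y+156=0]]
2. F_y = 162/17  [[A, B, F are collinear ⇒ 2x-8y+42=0] ∩ [PF ⟂ AB ⇒ -8x-2y+156=0]]
   so F = (291/17, 162/17)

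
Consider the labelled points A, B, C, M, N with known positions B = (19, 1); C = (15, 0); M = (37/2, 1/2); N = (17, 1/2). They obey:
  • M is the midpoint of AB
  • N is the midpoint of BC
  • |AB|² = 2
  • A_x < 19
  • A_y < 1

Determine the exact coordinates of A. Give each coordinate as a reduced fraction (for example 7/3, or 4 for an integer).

1. A_x = 18  [A = 2·M−B = 2·(37/2, 1/2)−(19, 1)]
2. A_y = 0  [A = 2·M−B = 2·(37/2, 1/2)−(19, 1)]
   so A = (18, 0)

A = (18, 0)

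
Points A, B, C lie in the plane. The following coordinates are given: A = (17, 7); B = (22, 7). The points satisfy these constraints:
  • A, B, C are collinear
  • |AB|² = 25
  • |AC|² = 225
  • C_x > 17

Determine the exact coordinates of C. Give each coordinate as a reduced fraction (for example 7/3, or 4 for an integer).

C = (32, 7)

1. C_x = 32  [[A, B, C are collinear ⇒ 5y-35=0] ∩ [|C−(17, 7)|²=225]]
2. C_y = 7  [[A, B, C are collinear ⇒ 5y-35=0] ∩ [|C−(17, 7)|²=225]]
   so C = (32, 7)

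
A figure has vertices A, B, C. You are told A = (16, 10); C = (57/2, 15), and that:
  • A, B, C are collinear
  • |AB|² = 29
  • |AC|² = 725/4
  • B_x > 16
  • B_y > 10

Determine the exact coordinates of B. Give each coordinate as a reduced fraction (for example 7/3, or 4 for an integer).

1. B_x = 21  [[A, B, C are collinear ⇒ 5x-25/2y+45=0] ∩ [|B−(16, 10)|²=29]]
2. B_y = 12  [[A, B, C are collinear ⇒ 5x-25/2y+45=0] ∩ [|B−(16, 10)|²=29]]
   so B = (21, 12)

B = (21, 12)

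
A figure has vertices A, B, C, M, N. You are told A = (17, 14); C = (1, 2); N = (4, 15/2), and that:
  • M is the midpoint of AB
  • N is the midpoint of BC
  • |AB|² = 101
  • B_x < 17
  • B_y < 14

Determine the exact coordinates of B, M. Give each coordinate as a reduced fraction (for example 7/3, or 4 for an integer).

1. B_x = 7  [B = 2·N−C = 2·(4, 15/2)−(1, 2)]
2. B_y = 13  [B = 2·N−C = 2·(4, 15/2)−(1, 2)]
   so B = (7, 13)
3. M_x = 12  [2·M = A+B = (17, 14)+(7, 13)]
4. M_y = 27/2  [2·M = A+B = (17, 14)+(7, 13)]
   so M = (12, 27/2)

B = (7, 13)
M = (12, 27/2)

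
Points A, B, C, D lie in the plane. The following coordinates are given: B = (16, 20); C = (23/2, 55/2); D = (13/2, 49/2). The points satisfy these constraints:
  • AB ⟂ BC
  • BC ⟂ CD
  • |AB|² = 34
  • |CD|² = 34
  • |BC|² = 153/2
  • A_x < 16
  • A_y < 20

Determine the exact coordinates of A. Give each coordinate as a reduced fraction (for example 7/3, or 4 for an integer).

1. A_x = 11  [[AB ⟂ BC ⇒ 9/2x-15/2y+78=0] ∩ [|A−(16, 20)|²=34]]
2. A_y = 17  [[AB ⟂ BC ⇒ 9/2x-15/2y+78=0] ∩ [|A−(16, 20)|²=34]]
   so A = (11, 17)

A = (11, 17)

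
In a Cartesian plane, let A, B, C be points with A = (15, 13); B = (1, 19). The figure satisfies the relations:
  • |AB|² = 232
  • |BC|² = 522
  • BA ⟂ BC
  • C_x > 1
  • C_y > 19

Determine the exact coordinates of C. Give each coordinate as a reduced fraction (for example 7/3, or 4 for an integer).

1. C_x = 10  [[BA ⟂ BC ⇒ 14x-6y+100=0] ∩ [|C−(1, 19)|²=522]]
2. C_y = 40  [[BA ⟂ BC ⇒ 14x-6y+100=0] ∩ [|C−(1, 19)|²=522]]
   so C = (10, 40)

C = (10, 40)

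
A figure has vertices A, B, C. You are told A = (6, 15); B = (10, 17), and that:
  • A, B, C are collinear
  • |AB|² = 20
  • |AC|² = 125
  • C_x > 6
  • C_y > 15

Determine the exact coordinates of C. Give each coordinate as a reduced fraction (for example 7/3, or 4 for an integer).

1. C_x = 16  [[A, B, C are collinear ⇒ -2x+4y-48=0] ∩ [|C−(6, 15)|²=125]]
2. C_y = 20  [[A, B, C are collinear ⇒ -2x+4y-48=0] ∩ [|C−(6, 15)|²=125]]
   so C = (16, 20)

C = (16, 20)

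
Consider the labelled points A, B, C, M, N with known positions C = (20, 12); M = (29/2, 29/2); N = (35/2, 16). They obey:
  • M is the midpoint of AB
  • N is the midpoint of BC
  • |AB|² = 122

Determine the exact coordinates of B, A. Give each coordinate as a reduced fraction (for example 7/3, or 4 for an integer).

B = (15, 20)
A = (14, 9)

1. B_x = 15  [B = 2·N−C = 2·(35/2, 16)−(20, 12)]
2. B_y = 20  [B = 2·N−C = 2·(35/2, 16)−(20, 12)]
   so B = (15, 20)
3. A_x = 14  [A = 2·M−B = 2·(29/2, 29/2)−(15, 20)]
4. A_y = 9  [A = 2·M−B = 2·(29/2, 29/2)−(15, 20)]
   so A = (14, 9)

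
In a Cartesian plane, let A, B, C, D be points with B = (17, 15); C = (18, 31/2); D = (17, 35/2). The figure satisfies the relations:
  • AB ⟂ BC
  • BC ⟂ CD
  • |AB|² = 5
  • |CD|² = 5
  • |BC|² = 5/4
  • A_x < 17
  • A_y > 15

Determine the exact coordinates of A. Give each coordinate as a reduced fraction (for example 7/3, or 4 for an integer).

A = (16, 17)

1. A_x = 16  [[AB ⟂ BC ⇒ -1x-1/2y+49/2=0] ∩ [|A−(17, 15)|²=5]]
2. A_y = 17  [[AB ⟂ BC ⇒ -1x-1/2y+49/2=0] ∩ [|A−(17, 15)|²=5]]
   so A = (16, 17)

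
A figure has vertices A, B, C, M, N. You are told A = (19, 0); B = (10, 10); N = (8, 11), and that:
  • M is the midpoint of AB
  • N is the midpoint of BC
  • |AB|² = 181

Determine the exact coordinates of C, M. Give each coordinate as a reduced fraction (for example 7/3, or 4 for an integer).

C = (6, 12)
M = (29/2, 5)

1. M_x = 29/2  [2·M = A+B = (19, 0)+(10, 10)]
2. M_y = 5  [2·M = A+B = (19, 0)+(10, 10)]
   so M = (29/2, 5)
3. C_x = 6  [C = 2·N−B = 2·(8, 11)−(10, 10)]
4. C_y = 12  [C = 2·N−B = 2·(8, 11)−(10, 10)]
   so C = (6, 12)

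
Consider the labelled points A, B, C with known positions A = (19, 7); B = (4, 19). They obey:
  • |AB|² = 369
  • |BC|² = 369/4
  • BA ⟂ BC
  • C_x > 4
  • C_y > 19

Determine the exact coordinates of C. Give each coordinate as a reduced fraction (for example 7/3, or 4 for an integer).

1. C_x = 10  [[BA ⟂ BC ⇒ 15x-12y+168=0] ∩ [|C−(4, 19)|²=369/4]]
2. C_y = 53/2  [[BA ⟂ BC ⇒ 15x-12y+168=0] ∩ [|C−(4, 19)|²=369/4]]
   so C = (10, 53/2)

C = (10, 53/2)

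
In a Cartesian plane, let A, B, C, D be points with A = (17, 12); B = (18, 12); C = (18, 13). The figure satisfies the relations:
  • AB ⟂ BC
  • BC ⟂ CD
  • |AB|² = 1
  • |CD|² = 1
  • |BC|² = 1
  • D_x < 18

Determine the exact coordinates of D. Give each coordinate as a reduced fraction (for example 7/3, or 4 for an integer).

1. D_x = 17  [[BC ⟂ CD ⇒ 1y-13=0] ∩ [|D−(18, 13)|²=1]]
2. D_y = 13  [[BC ⟂ CD ⇒ 1y-13=0] ∩ [|D−(18, 13)|²=1]]
   so D = (17, 13)

D = (17, 13)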